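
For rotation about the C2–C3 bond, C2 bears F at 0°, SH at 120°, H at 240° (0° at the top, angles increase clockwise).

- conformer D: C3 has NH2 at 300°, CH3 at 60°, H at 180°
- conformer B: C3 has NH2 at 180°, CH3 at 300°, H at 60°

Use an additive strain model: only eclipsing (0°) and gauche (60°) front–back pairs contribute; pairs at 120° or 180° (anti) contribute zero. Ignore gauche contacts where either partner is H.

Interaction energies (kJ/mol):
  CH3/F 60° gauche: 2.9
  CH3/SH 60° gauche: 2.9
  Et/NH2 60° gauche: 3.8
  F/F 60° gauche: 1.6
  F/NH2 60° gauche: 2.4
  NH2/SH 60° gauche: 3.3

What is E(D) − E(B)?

D (staggered): F–NH2 gauche, F–CH3 gauche, SH–CH3 gauche; 2.4 + 2.9 + 2.9 = 8.2 kJ/mol.
B (staggered): F–CH3 gauche, SH–NH2 gauche; 2.9 + 3.3 = 6.2 kJ/mol.
E(D) − E(B) = 8.2 − 6.2 = +2.0 kJ/mol.

+2.0 kJ/mol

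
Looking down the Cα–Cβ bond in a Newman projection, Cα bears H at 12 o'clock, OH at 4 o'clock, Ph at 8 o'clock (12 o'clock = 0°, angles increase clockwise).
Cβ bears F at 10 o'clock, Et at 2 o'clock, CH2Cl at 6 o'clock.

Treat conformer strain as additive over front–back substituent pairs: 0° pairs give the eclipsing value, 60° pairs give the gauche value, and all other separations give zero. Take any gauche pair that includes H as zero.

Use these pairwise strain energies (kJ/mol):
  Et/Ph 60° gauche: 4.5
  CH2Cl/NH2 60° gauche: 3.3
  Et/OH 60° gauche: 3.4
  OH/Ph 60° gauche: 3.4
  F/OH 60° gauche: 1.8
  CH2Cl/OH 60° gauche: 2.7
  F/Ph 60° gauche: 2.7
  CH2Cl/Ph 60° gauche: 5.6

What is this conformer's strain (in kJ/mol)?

This conformer (staggered): OH(120°)/Et(60°) gauche 3.4; OH(120°)/CH2Cl(180°) gauche 2.7; Ph(240°)/F(300°) gauche 2.7; Ph(240°)/CH2Cl(180°) gauche 5.6 → 14.4 kJ/mol.

14.4 kJ/mol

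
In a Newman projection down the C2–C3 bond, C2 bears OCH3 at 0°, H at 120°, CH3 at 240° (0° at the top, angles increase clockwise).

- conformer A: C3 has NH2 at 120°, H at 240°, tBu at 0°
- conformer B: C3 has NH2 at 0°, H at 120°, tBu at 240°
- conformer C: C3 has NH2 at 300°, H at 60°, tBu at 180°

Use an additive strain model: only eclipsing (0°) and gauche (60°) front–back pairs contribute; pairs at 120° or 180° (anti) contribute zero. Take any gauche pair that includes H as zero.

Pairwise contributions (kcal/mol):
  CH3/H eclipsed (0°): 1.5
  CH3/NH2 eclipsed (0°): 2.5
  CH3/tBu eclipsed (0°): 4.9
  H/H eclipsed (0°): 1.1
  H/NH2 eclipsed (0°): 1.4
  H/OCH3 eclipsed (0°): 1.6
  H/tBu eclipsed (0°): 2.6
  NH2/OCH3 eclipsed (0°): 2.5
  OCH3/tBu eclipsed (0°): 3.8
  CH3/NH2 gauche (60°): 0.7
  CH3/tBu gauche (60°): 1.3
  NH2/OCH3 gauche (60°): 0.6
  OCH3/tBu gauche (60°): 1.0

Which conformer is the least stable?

B

A (eclipsed): OCH3–tBu eclipsed, H–NH2 eclipsed, CH3–H eclipsed; 3.8 + 1.4 + 1.5 = 6.7 kcal/mol.
B (eclipsed): OCH3–NH2 eclipsed, H–H eclipsed, CH3–tBu eclipsed; 2.5 + 1.1 + 4.9 = 8.5 kcal/mol.
C (staggered): OCH3–NH2 gauche, CH3–NH2 gauche, CH3–tBu gauche; 0.6 + 0.7 + 1.3 = 2.6 kcal/mol.
B has the highest total (8.5 kcal/mol).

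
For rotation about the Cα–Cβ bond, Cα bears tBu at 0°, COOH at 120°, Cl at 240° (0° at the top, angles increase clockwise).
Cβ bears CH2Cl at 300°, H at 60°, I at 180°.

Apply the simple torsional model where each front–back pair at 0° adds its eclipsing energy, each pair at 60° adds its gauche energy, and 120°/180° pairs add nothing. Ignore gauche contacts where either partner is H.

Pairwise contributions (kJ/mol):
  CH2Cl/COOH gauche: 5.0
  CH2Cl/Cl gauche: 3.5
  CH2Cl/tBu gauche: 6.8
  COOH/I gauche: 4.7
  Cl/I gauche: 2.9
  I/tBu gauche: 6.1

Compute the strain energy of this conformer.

This conformer (staggered): tBu–CH2Cl gauche, COOH–I gauche, Cl–CH2Cl gauche, Cl–I gauche; 6.8 + 4.7 + 3.5 + 2.9 = 17.9 kJ/mol.

17.9 kJ/mol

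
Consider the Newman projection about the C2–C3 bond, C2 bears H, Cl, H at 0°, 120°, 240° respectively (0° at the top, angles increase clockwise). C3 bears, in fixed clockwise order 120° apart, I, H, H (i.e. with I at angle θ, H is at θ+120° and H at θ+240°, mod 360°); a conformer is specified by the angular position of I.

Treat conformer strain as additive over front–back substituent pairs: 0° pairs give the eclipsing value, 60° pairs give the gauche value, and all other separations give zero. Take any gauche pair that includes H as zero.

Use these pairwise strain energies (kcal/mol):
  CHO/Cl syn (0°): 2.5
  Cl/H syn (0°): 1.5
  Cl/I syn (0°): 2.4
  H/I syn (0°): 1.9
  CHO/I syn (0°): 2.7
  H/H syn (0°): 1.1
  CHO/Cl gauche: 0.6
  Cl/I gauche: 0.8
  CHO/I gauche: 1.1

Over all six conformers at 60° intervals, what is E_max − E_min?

4.6 kcal/mol

I at 0° (eclipsed): H–I eclipsed, Cl–H eclipsed, H–H eclipsed; 1.9 + 1.5 + 1.1 = 4.5 kcal/mol.
I at 60° (staggered): Cl–I gauche; 0.8 = 0.8 kcal/mol.
I at 120° (eclipsed): H–H eclipsed, Cl–I eclipsed, H–H eclipsed; 1.1 + 2.4 + 1.1 = 4.6 kcal/mol.
I at 180° (staggered): Cl–I gauche; 0.8 = 0.8 kcal/mol.
I at 240° (eclipsed): H–H eclipsed, Cl–H eclipsed, H–I eclipsed; 1.1 + 1.5 + 1.9 = 4.5 kcal/mol.
I at 300° (staggered): no non-H gauche contacts → 0.0 kcal/mol.
Max at 120° (4.6 kcal/mol), min at 300° (0.0 kcal/mol); barrier = 4.6 kcal/mol.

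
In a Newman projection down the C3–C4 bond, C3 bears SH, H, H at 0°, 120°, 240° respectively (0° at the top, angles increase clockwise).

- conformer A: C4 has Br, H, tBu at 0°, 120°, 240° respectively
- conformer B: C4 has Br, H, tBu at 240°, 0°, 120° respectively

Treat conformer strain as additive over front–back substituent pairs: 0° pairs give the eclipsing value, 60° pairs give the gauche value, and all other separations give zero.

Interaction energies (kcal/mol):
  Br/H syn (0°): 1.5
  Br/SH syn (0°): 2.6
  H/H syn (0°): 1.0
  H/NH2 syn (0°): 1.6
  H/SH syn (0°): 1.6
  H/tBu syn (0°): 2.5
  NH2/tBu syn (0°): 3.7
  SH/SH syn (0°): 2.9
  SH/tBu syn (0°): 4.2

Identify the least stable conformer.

A is eclipsed. SH at 0° is eclipsed with Br at 0° (2.6); H at 120° is eclipsed with H at 120° (1.0); H at 240° is eclipsed with tBu at 240° (2.5). Total 6.1 kcal/mol.
B is eclipsed. SH at 0° is eclipsed with H at 0° (1.6); H at 120° is eclipsed with tBu at 120° (2.5); H at 240° is eclipsed with Br at 240° (1.5). Total 5.6 kcal/mol.
A has the highest total (6.1 kcal/mol).

A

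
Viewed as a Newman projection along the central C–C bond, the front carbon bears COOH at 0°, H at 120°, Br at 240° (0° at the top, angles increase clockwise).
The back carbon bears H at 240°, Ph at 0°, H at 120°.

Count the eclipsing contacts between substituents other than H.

1

Non-H eclipsing pairs: COOH(0°)/Ph(0°) — 1 interaction.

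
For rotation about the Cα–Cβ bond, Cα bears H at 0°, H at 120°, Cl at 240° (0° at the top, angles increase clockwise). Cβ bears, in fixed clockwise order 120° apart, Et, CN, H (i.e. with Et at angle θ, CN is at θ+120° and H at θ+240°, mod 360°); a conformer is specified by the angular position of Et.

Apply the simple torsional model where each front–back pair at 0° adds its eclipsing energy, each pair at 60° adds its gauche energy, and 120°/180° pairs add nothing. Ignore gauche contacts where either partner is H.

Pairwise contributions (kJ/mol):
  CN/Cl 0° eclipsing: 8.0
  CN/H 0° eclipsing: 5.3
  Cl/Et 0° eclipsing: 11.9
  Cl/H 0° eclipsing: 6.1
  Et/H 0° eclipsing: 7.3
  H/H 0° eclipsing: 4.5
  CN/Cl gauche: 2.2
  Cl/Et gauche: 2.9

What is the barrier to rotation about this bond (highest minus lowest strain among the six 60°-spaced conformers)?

19.5 kJ/mol

Et at 0° (eclipsed): H(0°)/Et(0°) eclipsed 7.3; H(120°)/CN(120°) eclipsed 5.3; Cl(240°)/H(240°) eclipsed 6.1 → 18.7 kJ/mol.
Et at 60° (staggered): Cl(240°)/CN(180°) gauche 2.2 → 2.2 kJ/mol.
Et at 120° (eclipsed): H(0°)/H(0°) eclipsed 4.5; H(120°)/Et(120°) eclipsed 7.3; Cl(240°)/CN(240°) eclipsed 8.0 → 19.8 kJ/mol.
Et at 180° (staggered): Cl(240°)/Et(180°) gauche 2.9; Cl(240°)/CN(300°) gauche 2.2 → 5.1 kJ/mol.
Et at 240° (eclipsed): H(0°)/CN(0°) eclipsed 5.3; H(120°)/H(120°) eclipsed 4.5; Cl(240°)/Et(240°) eclipsed 11.9 → 21.7 kJ/mol.
Et at 300° (staggered): Cl(240°)/Et(300°) gauche 2.9 → 2.9 kJ/mol.
Max at 240° (21.7 kJ/mol), min at 60° (2.2 kJ/mol); barrier = 19.5 kJ/mol.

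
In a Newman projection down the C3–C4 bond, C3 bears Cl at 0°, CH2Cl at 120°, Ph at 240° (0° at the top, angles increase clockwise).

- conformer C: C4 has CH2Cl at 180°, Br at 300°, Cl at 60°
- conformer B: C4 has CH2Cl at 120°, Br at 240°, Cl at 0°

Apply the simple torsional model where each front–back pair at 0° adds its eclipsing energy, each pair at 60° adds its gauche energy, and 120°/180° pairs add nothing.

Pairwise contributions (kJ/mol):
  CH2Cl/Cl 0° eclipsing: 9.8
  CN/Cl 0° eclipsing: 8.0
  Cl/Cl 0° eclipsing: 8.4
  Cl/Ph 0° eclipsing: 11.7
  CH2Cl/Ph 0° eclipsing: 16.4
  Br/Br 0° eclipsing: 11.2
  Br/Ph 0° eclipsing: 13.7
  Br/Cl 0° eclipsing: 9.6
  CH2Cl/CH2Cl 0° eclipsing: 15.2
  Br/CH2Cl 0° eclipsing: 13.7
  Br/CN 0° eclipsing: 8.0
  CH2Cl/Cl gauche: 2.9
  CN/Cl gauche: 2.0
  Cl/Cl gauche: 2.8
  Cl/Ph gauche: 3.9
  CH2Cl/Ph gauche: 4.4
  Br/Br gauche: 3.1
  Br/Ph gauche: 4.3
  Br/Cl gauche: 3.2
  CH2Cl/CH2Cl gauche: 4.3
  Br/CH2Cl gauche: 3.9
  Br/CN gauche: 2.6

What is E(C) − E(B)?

C (staggered): Cl(0°)/Br(300°) gauche 3.2; Cl(0°)/Cl(60°) gauche 2.8; CH2Cl(120°)/CH2Cl(180°) gauche 4.3; CH2Cl(120°)/Cl(60°) gauche 2.9; Ph(240°)/CH2Cl(180°) gauche 4.4; Ph(240°)/Br(300°) gauche 4.3 → 21.9 kJ/mol.
B (eclipsed): Cl(0°)/Cl(0°) eclipsed 8.4; CH2Cl(120°)/CH2Cl(120°) eclipsed 15.2; Ph(240°)/Br(240°) eclipsed 13.7 → 37.3 kJ/mol.
E(C) − E(B) = 21.9 − 37.3 = -15.4 kJ/mol.

-15.4 kJ/mol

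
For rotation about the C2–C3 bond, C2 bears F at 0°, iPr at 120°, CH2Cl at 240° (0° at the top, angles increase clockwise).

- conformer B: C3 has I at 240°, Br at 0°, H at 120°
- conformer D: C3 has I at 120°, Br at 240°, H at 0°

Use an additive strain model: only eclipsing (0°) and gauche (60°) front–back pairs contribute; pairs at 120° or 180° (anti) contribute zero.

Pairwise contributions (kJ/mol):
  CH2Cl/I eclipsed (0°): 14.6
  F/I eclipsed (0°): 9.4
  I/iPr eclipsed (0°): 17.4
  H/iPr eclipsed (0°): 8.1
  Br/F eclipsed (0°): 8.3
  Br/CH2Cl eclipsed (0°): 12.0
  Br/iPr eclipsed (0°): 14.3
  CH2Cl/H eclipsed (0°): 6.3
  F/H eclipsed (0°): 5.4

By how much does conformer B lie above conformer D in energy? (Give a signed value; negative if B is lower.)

-3.8 kJ/mol

B (eclipsed): F(0°)/Br(0°) eclipsed 8.3; iPr(120°)/H(120°) eclipsed 8.1; CH2Cl(240°)/I(240°) eclipsed 14.6 → 31.0 kJ/mol.
D (eclipsed): F(0°)/H(0°) eclipsed 5.4; iPr(120°)/I(120°) eclipsed 17.4; CH2Cl(240°)/Br(240°) eclipsed 12.0 → 34.8 kJ/mol.
E(B) − E(D) = 31.0 − 34.8 = -3.8 kJ/mol.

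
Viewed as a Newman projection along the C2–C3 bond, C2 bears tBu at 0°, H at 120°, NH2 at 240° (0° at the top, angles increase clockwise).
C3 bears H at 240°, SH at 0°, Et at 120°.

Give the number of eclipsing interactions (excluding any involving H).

Non-H eclipsing pairs: tBu(0°)/SH(0°) — 1 interaction.

1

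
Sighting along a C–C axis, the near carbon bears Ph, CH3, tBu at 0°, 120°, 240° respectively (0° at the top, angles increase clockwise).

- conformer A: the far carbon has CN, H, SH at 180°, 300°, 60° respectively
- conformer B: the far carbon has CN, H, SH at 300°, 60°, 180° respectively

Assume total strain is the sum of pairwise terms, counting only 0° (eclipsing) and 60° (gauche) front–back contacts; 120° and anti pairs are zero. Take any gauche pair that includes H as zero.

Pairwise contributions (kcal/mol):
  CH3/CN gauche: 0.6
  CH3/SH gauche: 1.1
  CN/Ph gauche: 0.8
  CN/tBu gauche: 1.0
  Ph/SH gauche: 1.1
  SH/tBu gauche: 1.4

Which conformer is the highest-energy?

B

A is staggered. Ph at 0° is gauche with SH at 60° (1.1); CH3 at 120° is gauche with CN at 180° (0.6); CH3 at 120° is gauche with SH at 60° (1.1); tBu at 240° is gauche with CN at 180° (1.0). Total 3.8 kcal/mol.
B is staggered. Ph at 0° is gauche with CN at 300° (0.8); CH3 at 120° is gauche with SH at 180° (1.1); tBu at 240° is gauche with CN at 300° (1.0); tBu at 240° is gauche with SH at 180° (1.4). Total 4.3 kcal/mol.
B has the highest total (4.3 kcal/mol).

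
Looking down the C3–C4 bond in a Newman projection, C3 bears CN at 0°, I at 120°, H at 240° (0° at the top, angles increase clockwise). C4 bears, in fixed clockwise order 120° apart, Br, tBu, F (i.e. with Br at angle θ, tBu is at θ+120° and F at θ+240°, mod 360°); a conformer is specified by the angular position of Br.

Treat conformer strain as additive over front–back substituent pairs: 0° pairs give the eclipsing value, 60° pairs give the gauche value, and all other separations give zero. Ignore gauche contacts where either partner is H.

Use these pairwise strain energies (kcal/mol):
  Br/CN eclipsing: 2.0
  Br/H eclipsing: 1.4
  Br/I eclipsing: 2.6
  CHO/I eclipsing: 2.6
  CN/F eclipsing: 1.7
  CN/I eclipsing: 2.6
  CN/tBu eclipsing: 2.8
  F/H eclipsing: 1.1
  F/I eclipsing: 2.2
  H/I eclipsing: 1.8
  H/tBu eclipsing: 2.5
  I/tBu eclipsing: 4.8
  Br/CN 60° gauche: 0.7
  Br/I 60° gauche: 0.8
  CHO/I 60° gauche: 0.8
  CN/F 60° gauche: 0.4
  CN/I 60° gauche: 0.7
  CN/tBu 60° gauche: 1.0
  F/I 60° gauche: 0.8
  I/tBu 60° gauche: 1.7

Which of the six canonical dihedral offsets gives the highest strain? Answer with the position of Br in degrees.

Br at 0° (eclipsed): CN(0°)/Br(0°) eclipsed 2.0; I(120°)/tBu(120°) eclipsed 4.8; H(240°)/F(240°) eclipsed 1.1 → 7.9 kcal/mol.
Br at 60° (staggered): CN(0°)/Br(60°) gauche 0.7; CN(0°)/F(300°) gauche 0.4; I(120°)/Br(60°) gauche 0.8; I(120°)/tBu(180°) gauche 1.7 → 3.6 kcal/mol.
Br at 120° (eclipsed): CN(0°)/F(0°) eclipsed 1.7; I(120°)/Br(120°) eclipsed 2.6; H(240°)/tBu(240°) eclipsed 2.5 → 6.8 kcal/mol.
Br at 180° (staggered): CN(0°)/tBu(300°) gauche 1.0; CN(0°)/F(60°) gauche 0.4; I(120°)/Br(180°) gauche 0.8; I(120°)/F(60°) gauche 0.8 → 3.0 kcal/mol.
Br at 240° (eclipsed): CN(0°)/tBu(0°) eclipsed 2.8; I(120°)/F(120°) eclipsed 2.2; H(240°)/Br(240°) eclipsed 1.4 → 6.4 kcal/mol.
Br at 300° (staggered): CN(0°)/Br(300°) gauche 0.7; CN(0°)/tBu(60°) gauche 1.0; I(120°)/tBu(60°) gauche 1.7; I(120°)/F(180°) gauche 0.8 → 4.2 kcal/mol.
The maximum (7.9 kcal/mol) occurs with Br at 0°.

0°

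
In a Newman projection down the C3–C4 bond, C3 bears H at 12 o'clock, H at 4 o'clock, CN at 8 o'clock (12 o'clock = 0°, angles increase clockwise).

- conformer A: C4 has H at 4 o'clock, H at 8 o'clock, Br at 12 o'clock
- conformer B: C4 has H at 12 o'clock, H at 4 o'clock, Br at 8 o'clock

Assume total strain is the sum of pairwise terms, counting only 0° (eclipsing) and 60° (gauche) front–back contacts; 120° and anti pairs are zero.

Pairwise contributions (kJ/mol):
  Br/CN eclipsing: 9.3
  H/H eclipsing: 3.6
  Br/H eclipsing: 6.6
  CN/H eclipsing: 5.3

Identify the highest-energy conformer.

B

A (eclipsed): H(0°)/Br(0°) eclipsed 6.6; H(120°)/H(120°) eclipsed 3.6; CN(240°)/H(240°) eclipsed 5.3 → 15.5 kJ/mol.
B (eclipsed): H(0°)/H(0°) eclipsed 3.6; H(120°)/H(120°) eclipsed 3.6; CN(240°)/Br(240°) eclipsed 9.3 → 16.5 kJ/mol.
B has the highest total (16.5 kJ/mol).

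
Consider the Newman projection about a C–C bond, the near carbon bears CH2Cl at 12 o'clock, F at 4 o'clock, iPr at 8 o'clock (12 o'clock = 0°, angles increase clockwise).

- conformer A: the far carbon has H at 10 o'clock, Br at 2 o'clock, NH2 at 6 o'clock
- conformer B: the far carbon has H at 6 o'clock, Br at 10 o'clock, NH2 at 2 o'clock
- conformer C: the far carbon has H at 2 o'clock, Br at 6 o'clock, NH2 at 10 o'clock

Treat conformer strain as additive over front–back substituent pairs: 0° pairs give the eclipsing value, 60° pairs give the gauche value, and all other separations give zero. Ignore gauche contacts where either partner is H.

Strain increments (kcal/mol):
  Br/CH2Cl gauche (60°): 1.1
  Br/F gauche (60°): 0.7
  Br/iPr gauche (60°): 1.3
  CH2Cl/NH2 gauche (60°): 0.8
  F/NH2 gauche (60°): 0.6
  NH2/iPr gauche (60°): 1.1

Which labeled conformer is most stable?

A

A is staggered. CH2Cl at 0° is gauche with Br at 60° (1.1); F at 120° is gauche with Br at 60° (0.7); F at 120° is gauche with NH2 at 180° (0.6); iPr at 240° is gauche with NH2 at 180° (1.1). Total 3.5 kcal/mol.
B is staggered. CH2Cl at 0° is gauche with Br at 300° (1.1); CH2Cl at 0° is gauche with NH2 at 60° (0.8); F at 120° is gauche with NH2 at 60° (0.6); iPr at 240° is gauche with Br at 300° (1.3). Total 3.8 kcal/mol.
C is staggered. CH2Cl at 0° is gauche with NH2 at 300° (0.8); F at 120° is gauche with Br at 180° (0.7); iPr at 240° is gauche with Br at 180° (1.3); iPr at 240° is gauche with NH2 at 300° (1.1). Total 3.9 kcal/mol.
A has the lowest total (3.5 kcal/mol).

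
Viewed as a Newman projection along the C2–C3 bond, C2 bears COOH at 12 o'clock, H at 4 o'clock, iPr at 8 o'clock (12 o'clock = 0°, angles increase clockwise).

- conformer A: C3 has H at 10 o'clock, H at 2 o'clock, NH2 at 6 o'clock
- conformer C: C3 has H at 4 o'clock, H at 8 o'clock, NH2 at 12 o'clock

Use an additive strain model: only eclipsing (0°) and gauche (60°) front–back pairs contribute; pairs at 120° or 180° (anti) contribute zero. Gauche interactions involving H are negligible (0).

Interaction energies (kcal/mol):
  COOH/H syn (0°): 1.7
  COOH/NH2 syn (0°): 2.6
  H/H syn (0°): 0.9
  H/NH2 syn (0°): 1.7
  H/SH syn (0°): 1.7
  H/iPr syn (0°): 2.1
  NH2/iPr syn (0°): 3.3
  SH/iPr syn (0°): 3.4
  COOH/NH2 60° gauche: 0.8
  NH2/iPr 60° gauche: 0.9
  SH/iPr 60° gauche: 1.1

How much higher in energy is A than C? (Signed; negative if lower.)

-4.7 kcal/mol

A (staggered): iPr(240°)/NH2(180°) gauche 0.9 → 0.9 kcal/mol.
C (eclipsed): COOH(0°)/NH2(0°) eclipsed 2.6; H(120°)/H(120°) eclipsed 0.9; iPr(240°)/H(240°) eclipsed 2.1 → 5.6 kcal/mol.
E(A) − E(C) = 0.9 − 5.6 = -4.7 kcal/mol.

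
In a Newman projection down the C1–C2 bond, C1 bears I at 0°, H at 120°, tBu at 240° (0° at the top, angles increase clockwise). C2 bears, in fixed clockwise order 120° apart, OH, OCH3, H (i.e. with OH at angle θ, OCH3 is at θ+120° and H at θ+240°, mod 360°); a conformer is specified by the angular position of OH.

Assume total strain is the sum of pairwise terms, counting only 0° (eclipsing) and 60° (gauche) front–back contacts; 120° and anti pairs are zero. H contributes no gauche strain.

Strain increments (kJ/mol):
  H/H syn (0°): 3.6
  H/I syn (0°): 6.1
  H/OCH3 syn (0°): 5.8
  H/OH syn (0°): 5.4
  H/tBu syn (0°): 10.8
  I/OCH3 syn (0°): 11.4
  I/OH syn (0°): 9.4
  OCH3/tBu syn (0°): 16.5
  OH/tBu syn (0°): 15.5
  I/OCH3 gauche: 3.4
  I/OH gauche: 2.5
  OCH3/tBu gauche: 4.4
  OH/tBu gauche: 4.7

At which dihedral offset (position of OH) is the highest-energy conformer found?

OH at 0° (eclipsed): I–OH eclipsed, H–OCH3 eclipsed, tBu–H eclipsed; 9.4 + 5.8 + 10.8 = 26.0 kJ/mol.
OH at 60° (staggered): I–OH gauche, tBu–OCH3 gauche; 2.5 + 4.4 = 6.9 kJ/mol.
OH at 120° (eclipsed): I–H eclipsed, H–OH eclipsed, tBu–OCH3 eclipsed; 6.1 + 5.4 + 16.5 = 28.0 kJ/mol.
OH at 180° (staggered): I–OCH3 gauche, tBu–OH gauche, tBu–OCH3 gauche; 3.4 + 4.7 + 4.4 = 12.5 kJ/mol.
OH at 240° (eclipsed): I–OCH3 eclipsed, H–H eclipsed, tBu–OH eclipsed; 11.4 + 3.6 + 15.5 = 30.5 kJ/mol.
OH at 300° (staggered): I–OH gauche, I–OCH3 gauche, tBu–OH gauche; 2.5 + 3.4 + 4.7 = 10.6 kJ/mol.
The maximum (30.5 kJ/mol) occurs with OH at 240°.

240°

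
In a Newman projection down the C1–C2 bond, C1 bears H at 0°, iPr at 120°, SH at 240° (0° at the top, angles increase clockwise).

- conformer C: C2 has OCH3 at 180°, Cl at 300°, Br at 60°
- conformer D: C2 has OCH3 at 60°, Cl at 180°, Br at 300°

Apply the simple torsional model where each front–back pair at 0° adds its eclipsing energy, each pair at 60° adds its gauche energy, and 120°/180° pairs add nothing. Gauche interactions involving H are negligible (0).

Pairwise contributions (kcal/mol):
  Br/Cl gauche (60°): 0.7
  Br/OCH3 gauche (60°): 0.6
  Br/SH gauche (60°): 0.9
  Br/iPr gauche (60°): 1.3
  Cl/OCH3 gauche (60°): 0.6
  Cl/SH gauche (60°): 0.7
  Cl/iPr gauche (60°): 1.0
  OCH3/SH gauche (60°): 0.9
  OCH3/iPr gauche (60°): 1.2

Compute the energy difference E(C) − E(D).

+0.3 kcal/mol

C (staggered): iPr–OCH3 gauche, iPr–Br gauche, SH–OCH3 gauche, SH–Cl gauche; 1.2 + 1.3 + 0.9 + 0.7 = 4.1 kcal/mol.
D (staggered): iPr–OCH3 gauche, iPr–Cl gauche, SH–Cl gauche, SH–Br gauche; 1.2 + 1.0 + 0.7 + 0.9 = 3.8 kcal/mol.
E(C) − E(D) = 4.1 − 3.8 = +0.3 kcal/mol.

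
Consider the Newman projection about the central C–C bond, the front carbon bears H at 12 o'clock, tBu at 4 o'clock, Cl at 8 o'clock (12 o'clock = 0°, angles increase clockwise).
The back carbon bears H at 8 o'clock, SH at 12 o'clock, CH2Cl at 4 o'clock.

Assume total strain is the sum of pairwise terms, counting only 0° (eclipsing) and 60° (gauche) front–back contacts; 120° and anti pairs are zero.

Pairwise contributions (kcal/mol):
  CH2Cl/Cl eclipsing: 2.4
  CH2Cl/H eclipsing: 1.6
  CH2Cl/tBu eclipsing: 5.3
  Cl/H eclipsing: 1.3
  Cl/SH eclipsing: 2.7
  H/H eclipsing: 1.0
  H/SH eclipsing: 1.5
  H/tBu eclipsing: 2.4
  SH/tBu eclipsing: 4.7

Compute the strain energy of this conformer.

This conformer (eclipsed): H–SH eclipsed, tBu–CH2Cl eclipsed, Cl–H eclipsed; 1.5 + 5.3 + 1.3 = 8.1 kcal/mol.

8.1 kcal/mol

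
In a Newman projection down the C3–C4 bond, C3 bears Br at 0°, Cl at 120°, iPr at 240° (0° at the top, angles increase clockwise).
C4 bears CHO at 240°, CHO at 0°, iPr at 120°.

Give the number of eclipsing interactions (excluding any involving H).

3

Non-H eclipsing pairs: Br(0°)/CHO(0°); Cl(120°)/iPr(120°); iPr(240°)/CHO(240°) — 3 interactions.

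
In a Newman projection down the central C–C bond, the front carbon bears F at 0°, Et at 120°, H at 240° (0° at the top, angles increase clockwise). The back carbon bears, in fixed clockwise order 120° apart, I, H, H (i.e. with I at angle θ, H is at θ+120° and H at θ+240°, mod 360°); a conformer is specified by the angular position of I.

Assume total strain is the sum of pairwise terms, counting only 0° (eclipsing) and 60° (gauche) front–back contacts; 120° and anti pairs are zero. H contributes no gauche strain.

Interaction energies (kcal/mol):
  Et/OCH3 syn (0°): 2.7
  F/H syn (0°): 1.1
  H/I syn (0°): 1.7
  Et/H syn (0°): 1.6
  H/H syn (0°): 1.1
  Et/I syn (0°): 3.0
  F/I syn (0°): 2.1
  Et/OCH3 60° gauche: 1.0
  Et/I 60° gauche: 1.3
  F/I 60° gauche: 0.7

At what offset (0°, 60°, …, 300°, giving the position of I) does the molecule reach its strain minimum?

I at 0° is eclipsed. F at 0° is eclipsed with I at 0° (2.1); Et at 120° is eclipsed with H at 120° (1.6); H at 240° is eclipsed with H at 240° (1.1). Total 4.8 kcal/mol.
I at 60° is staggered. F at 0° is gauche with I at 60° (0.7); Et at 120° is gauche with I at 60° (1.3). Total 2.0 kcal/mol.
I at 120° is eclipsed. F at 0° is eclipsed with H at 0° (1.1); Et at 120° is eclipsed with I at 120° (3.0); H at 240° is eclipsed with H at 240° (1.1). Total 5.2 kcal/mol.
I at 180° is staggered. Et at 120° is gauche with I at 180° (1.3). Total 1.3 kcal/mol.
I at 240° is eclipsed. F at 0° is eclipsed with H at 0° (1.1); Et at 120° is eclipsed with H at 120° (1.6); H at 240° is eclipsed with I at 240° (1.7). Total 4.4 kcal/mol.
I at 300° is staggered. F at 0° is gauche with I at 300° (0.7). Total 0.7 kcal/mol.
The minimum (0.7 kcal/mol) occurs with I at 300°.

300°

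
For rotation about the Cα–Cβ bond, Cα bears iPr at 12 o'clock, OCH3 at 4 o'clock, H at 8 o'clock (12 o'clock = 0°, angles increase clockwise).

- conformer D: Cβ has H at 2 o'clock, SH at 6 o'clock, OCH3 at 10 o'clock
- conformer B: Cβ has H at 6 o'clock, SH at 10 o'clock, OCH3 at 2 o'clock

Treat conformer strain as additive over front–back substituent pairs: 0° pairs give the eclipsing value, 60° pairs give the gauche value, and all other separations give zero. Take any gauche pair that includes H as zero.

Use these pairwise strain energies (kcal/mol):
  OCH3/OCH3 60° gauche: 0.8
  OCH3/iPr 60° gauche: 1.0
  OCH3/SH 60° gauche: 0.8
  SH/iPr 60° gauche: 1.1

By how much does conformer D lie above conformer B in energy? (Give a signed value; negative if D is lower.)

D is staggered. iPr at 0° is gauche with OCH3 at 300° (1.0); OCH3 at 120° is gauche with SH at 180° (0.8). Total 1.8 kcal/mol.
B is staggered. iPr at 0° is gauche with SH at 300° (1.1); iPr at 0° is gauche with OCH3 at 60° (1.0); OCH3 at 120° is gauche with OCH3 at 60° (0.8). Total 2.9 kcal/mol.
E(D) − E(B) = 1.8 − 2.9 = -1.1 kcal/mol.

-1.1 kcal/mol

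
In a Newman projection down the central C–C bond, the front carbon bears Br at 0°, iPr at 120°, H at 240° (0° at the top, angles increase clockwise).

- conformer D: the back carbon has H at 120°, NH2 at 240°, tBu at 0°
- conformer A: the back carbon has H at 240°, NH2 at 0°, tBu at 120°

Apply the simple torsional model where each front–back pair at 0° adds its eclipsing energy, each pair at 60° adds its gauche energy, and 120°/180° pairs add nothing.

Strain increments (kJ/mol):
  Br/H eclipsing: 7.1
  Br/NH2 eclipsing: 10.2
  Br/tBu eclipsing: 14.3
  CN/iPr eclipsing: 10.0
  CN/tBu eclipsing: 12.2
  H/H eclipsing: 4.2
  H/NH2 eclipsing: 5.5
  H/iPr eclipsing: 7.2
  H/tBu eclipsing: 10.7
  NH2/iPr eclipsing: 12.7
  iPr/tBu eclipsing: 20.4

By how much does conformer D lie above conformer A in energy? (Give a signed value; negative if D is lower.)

-7.8 kJ/mol

D (eclipsed): Br–tBu eclipsed, iPr–H eclipsed, H–NH2 eclipsed; 14.3 + 7.2 + 5.5 = 27.0 kJ/mol.
A (eclipsed): Br–NH2 eclipsed, iPr–tBu eclipsed, H–H eclipsed; 10.2 + 20.4 + 4.2 = 34.8 kJ/mol.
E(D) − E(A) = 27.0 − 34.8 = -7.8 kJ/mol.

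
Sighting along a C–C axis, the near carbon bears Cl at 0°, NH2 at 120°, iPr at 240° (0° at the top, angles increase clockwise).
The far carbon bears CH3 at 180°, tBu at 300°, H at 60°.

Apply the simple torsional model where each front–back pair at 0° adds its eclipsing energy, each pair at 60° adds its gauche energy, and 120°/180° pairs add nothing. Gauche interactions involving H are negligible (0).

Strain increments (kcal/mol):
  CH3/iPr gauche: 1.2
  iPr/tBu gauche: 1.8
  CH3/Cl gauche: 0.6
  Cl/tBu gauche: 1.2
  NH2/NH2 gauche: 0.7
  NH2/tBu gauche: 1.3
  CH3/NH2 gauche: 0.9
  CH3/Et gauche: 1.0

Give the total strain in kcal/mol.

5.1 kcal/mol

This conformer is staggered. Cl at 0° is gauche with tBu at 300° (1.2); NH2 at 120° is gauche with CH3 at 180° (0.9); iPr at 240° is gauche with CH3 at 180° (1.2); iPr at 240° is gauche with tBu at 300° (1.8). Total 5.1 kcal/mol.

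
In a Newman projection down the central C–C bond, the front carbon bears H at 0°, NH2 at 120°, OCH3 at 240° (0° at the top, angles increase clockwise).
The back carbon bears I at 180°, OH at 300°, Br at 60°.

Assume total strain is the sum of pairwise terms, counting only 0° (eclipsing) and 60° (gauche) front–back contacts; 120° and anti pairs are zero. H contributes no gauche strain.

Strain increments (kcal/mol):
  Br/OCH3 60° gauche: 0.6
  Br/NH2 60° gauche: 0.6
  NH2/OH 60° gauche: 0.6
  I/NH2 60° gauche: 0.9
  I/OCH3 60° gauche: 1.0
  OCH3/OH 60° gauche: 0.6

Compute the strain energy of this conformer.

This conformer (staggered): NH2–I gauche, NH2–Br gauche, OCH3–I gauche, OCH3–OH gauche; 0.9 + 0.6 + 1.0 + 0.6 = 3.1 kcal/mol.

3.1 kcal/mol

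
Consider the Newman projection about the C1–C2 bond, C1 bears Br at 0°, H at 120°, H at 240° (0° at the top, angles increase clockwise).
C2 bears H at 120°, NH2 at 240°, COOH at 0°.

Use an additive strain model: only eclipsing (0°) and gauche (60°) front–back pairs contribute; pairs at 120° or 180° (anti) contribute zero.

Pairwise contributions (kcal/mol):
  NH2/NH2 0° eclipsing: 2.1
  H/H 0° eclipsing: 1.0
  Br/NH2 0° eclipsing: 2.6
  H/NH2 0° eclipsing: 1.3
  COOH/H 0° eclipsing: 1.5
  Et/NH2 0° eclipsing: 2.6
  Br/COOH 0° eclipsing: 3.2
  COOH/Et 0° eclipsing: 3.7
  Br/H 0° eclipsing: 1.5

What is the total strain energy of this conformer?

5.5 kcal/mol

This conformer (eclipsed): Br(0°)/COOH(0°) eclipsed 3.2; H(120°)/H(120°) eclipsed 1.0; H(240°)/NH2(240°) eclipsed 1.3 → 5.5 kcal/mol.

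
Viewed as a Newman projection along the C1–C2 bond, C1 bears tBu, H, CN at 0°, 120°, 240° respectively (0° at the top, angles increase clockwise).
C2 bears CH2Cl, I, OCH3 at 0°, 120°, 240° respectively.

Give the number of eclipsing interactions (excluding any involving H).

2

Non-H eclipsing pairs: tBu(0°)/CH2Cl(0°); CN(240°)/OCH3(240°) — 2 interactions.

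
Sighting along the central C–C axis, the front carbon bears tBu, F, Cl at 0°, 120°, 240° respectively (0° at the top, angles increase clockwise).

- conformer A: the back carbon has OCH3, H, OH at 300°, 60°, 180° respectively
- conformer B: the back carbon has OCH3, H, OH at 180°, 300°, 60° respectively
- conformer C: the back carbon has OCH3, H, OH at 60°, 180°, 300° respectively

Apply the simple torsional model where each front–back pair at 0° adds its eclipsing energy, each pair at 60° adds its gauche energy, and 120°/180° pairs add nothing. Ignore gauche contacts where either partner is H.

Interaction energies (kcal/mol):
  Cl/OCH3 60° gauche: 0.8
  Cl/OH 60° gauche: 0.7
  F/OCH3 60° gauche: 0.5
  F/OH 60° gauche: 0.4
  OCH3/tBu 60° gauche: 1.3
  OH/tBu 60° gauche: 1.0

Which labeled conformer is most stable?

A (staggered): tBu(0°)/OCH3(300°) gauche 1.3; F(120°)/OH(180°) gauche 0.4; Cl(240°)/OCH3(300°) gauche 0.8; Cl(240°)/OH(180°) gauche 0.7 → 3.2 kcal/mol.
B (staggered): tBu(0°)/OH(60°) gauche 1.0; F(120°)/OCH3(180°) gauche 0.5; F(120°)/OH(60°) gauche 0.4; Cl(240°)/OCH3(180°) gauche 0.8 → 2.7 kcal/mol.
C (staggered): tBu(0°)/OCH3(60°) gauche 1.3; tBu(0°)/OH(300°) gauche 1.0; F(120°)/OCH3(60°) gauche 0.5; Cl(240°)/OH(300°) gauche 0.7 → 3.5 kcal/mol.
B has the lowest total (2.7 kcal/mol).

B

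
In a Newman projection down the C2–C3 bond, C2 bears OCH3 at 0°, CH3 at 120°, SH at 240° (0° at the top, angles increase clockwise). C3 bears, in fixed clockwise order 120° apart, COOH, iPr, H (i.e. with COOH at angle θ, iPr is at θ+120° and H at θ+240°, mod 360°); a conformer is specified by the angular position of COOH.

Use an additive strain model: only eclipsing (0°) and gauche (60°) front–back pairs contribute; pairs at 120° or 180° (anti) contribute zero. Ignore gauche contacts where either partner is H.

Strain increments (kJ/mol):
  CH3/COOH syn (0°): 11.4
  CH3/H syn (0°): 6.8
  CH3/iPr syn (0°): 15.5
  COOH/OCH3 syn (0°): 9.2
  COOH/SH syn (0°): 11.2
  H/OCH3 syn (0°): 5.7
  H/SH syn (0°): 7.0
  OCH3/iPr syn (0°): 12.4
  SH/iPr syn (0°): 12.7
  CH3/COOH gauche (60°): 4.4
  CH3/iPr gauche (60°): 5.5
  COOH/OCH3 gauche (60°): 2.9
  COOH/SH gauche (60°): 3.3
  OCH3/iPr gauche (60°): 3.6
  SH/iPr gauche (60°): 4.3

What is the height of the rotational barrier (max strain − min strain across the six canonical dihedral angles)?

16.4 kJ/mol

COOH at 0° (eclipsed): OCH3(0°)/COOH(0°) eclipsed 9.2; CH3(120°)/iPr(120°) eclipsed 15.5; SH(240°)/H(240°) eclipsed 7.0 → 31.7 kJ/mol.
COOH at 60° (staggered): OCH3(0°)/COOH(60°) gauche 2.9; CH3(120°)/COOH(60°) gauche 4.4; CH3(120°)/iPr(180°) gauche 5.5; SH(240°)/iPr(180°) gauche 4.3 → 17.1 kJ/mol.
COOH at 120° (eclipsed): OCH3(0°)/H(0°) eclipsed 5.7; CH3(120°)/COOH(120°) eclipsed 11.4; SH(240°)/iPr(240°) eclipsed 12.7 → 29.8 kJ/mol.
COOH at 180° (staggered): OCH3(0°)/iPr(300°) gauche 3.6; CH3(120°)/COOH(180°) gauche 4.4; SH(240°)/COOH(180°) gauche 3.3; SH(240°)/iPr(300°) gauche 4.3 → 15.6 kJ/mol.
COOH at 240° (eclipsed): OCH3(0°)/iPr(0°) eclipsed 12.4; CH3(120°)/H(120°) eclipsed 6.8; SH(240°)/COOH(240°) eclipsed 11.2 → 30.4 kJ/mol.
COOH at 300° (staggered): OCH3(0°)/COOH(300°) gauche 2.9; OCH3(0°)/iPr(60°) gauche 3.6; CH3(120°)/iPr(60°) gauche 5.5; SH(240°)/COOH(300°) gauche 3.3 → 15.3 kJ/mol.
Max at 0° (31.7 kJ/mol), min at 300° (15.3 kJ/mol); barrier = 16.4 kJ/mol.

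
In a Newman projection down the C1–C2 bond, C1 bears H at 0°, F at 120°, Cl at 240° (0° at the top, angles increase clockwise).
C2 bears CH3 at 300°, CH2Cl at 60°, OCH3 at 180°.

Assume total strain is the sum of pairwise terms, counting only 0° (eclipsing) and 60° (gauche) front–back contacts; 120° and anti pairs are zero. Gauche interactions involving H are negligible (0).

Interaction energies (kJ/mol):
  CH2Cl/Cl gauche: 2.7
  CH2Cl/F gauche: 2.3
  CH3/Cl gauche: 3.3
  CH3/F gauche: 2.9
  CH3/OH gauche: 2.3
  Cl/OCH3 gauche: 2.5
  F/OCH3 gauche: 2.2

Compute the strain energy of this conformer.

10.3 kJ/mol

This conformer (staggered): F(120°)/CH2Cl(60°) gauche 2.3; F(120°)/OCH3(180°) gauche 2.2; Cl(240°)/CH3(300°) gauche 3.3; Cl(240°)/OCH3(180°) gauche 2.5 → 10.3 kJ/mol.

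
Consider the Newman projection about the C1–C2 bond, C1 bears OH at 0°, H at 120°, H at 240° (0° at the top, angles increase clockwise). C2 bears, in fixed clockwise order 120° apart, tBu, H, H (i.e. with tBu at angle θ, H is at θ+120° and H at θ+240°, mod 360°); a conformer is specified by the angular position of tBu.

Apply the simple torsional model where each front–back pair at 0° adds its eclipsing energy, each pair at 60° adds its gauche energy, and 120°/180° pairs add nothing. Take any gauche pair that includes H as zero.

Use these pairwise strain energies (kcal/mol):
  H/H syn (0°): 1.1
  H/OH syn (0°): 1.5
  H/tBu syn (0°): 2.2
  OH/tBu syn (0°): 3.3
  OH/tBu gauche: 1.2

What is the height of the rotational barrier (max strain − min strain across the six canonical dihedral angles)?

5.5 kcal/mol

tBu at 0° (eclipsed): OH–tBu eclipsed, H–H eclipsed, H–H eclipsed; 3.3 + 1.1 + 1.1 = 5.5 kcal/mol.
tBu at 60° (staggered): OH–tBu gauche; 1.2 = 1.2 kcal/mol.
tBu at 120° (eclipsed): OH–H eclipsed, H–tBu eclipsed, H–H eclipsed; 1.5 + 2.2 + 1.1 = 4.8 kcal/mol.
tBu at 180° (staggered): no non-H gauche contacts → 0.0 kcal/mol.
tBu at 240° (eclipsed): OH–H eclipsed, H–H eclipsed, H–tBu eclipsed; 1.5 + 1.1 + 2.2 = 4.8 kcal/mol.
tBu at 300° (staggered): OH–tBu gauche; 1.2 = 1.2 kcal/mol.
Max at 0° (5.5 kcal/mol), min at 180° (0.0 kcal/mol); barrier = 5.5 kcal/mol.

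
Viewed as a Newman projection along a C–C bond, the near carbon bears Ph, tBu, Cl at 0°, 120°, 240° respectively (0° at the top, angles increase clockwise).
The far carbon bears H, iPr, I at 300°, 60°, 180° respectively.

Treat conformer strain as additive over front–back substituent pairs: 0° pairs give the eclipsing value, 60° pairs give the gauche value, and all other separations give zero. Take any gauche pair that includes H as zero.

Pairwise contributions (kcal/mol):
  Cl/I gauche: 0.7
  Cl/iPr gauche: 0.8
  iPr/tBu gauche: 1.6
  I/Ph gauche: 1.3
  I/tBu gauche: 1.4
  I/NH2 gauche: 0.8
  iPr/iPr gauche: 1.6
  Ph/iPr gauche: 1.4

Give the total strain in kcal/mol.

This conformer is staggered. Ph at 0° is gauche with iPr at 60° (1.4); tBu at 120° is gauche with iPr at 60° (1.6); tBu at 120° is gauche with I at 180° (1.4); Cl at 240° is gauche with I at 180° (0.7). Total 5.1 kcal/mol.

5.1 kcal/mol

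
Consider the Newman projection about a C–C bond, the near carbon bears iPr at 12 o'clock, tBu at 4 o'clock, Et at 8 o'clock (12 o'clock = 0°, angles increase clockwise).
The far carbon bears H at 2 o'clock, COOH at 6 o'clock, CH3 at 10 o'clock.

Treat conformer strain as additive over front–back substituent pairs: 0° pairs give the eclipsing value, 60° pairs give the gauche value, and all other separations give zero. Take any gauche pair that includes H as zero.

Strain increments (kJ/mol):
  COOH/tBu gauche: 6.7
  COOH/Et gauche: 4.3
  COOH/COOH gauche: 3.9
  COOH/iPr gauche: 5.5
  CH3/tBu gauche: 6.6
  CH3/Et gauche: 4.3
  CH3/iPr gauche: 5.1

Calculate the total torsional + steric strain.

20.4 kJ/mol

This conformer is staggered. iPr at 0° is gauche with CH3 at 300° (5.1); tBu at 120° is gauche with COOH at 180° (6.7); Et at 240° is gauche with COOH at 180° (4.3); Et at 240° is gauche with CH3 at 300° (4.3). Total 20.4 kJ/mol.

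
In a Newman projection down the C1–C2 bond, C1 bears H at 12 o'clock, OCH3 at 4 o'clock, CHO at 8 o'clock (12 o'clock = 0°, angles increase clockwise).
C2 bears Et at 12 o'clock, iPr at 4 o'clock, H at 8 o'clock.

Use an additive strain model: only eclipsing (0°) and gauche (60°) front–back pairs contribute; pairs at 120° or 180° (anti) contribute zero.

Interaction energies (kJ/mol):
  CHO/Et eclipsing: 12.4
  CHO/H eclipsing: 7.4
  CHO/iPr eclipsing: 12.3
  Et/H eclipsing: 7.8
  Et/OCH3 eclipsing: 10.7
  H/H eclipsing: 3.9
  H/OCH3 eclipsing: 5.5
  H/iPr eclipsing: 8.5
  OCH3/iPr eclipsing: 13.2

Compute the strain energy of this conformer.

This conformer is eclipsed. H at 0° is eclipsed with Et at 0° (7.8); OCH3 at 120° is eclipsed with iPr at 120° (13.2); CHO at 240° is eclipsed with H at 240° (7.4). Total 28.4 kJ/mol.

28.4 kJ/mol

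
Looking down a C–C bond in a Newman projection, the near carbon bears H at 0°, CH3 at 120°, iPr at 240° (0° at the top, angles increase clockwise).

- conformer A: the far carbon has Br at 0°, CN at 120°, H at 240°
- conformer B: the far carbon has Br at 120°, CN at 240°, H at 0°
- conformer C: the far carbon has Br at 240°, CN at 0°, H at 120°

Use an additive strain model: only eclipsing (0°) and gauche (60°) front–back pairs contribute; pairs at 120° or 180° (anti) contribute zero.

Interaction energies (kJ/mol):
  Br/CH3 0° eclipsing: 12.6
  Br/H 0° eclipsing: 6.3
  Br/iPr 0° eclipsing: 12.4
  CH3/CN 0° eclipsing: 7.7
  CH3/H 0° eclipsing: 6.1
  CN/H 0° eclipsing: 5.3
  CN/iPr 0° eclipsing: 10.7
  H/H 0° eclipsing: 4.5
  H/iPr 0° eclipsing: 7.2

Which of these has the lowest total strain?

A

A (eclipsed): H–Br eclipsed, CH3–CN eclipsed, iPr–H eclipsed; 6.3 + 7.7 + 7.2 = 21.2 kJ/mol.
B (eclipsed): H–H eclipsed, CH3–Br eclipsed, iPr–CN eclipsed; 4.5 + 12.6 + 10.7 = 27.8 kJ/mol.
C (eclipsed): H–CN eclipsed, CH3–H eclipsed, iPr–Br eclipsed; 5.3 + 6.1 + 12.4 = 23.8 kJ/mol.
A has the lowest total (21.2 kJ/mol).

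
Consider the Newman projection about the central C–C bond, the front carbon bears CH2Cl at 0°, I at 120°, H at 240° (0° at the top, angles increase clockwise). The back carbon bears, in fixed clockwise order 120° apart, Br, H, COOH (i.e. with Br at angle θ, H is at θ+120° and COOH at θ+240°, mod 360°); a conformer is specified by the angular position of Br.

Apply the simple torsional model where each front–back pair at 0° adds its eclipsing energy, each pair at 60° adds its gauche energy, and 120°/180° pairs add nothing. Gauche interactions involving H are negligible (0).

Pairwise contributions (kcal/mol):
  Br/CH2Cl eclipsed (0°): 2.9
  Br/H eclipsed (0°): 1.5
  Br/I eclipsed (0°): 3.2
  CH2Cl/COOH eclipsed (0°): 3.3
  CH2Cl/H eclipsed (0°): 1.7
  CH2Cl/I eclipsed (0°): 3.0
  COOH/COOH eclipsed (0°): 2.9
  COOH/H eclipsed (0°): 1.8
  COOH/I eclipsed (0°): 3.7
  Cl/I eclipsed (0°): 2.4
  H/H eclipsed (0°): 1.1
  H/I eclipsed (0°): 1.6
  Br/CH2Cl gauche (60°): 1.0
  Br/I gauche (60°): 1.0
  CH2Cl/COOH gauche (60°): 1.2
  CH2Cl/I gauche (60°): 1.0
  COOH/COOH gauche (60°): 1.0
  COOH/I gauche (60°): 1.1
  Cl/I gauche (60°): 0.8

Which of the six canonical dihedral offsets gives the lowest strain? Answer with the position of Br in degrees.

300°

Br at 0° (eclipsed): CH2Cl(0°)/Br(0°) eclipsed 2.9; I(120°)/H(120°) eclipsed 1.6; H(240°)/COOH(240°) eclipsed 1.8 → 6.3 kcal/mol.
Br at 60° (staggered): CH2Cl(0°)/Br(60°) gauche 1.0; CH2Cl(0°)/COOH(300°) gauche 1.2; I(120°)/Br(60°) gauche 1.0 → 3.2 kcal/mol.
Br at 120° (eclipsed): CH2Cl(0°)/COOH(0°) eclipsed 3.3; I(120°)/Br(120°) eclipsed 3.2; H(240°)/H(240°) eclipsed 1.1 → 7.6 kcal/mol.
Br at 180° (staggered): CH2Cl(0°)/COOH(60°) gauche 1.2; I(120°)/Br(180°) gauche 1.0; I(120°)/COOH(60°) gauche 1.1 → 3.3 kcal/mol.
Br at 240° (eclipsed): CH2Cl(0°)/H(0°) eclipsed 1.7; I(120°)/COOH(120°) eclipsed 3.7; H(240°)/Br(240°) eclipsed 1.5 → 6.9 kcal/mol.
Br at 300° (staggered): CH2Cl(0°)/Br(300°) gauche 1.0; I(120°)/COOH(180°) gauche 1.1 → 2.1 kcal/mol.
The minimum (2.1 kcal/mol) occurs with Br at 300°.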